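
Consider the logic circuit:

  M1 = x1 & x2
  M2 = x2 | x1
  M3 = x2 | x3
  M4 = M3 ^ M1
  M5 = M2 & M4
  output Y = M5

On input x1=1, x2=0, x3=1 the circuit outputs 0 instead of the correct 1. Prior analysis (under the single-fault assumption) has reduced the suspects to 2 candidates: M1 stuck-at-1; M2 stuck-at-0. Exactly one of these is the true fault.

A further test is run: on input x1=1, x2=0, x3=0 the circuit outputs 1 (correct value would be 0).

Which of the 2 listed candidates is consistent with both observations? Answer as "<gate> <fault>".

Evaluate each candidate on input x1=1, x2=0, x3=0:
  M1 stuck-at-1: M1=1 [stuck-at-1], M2=1, M3=0, M4=1, M5=1 → 1 — matches
  M2 stuck-at-0: M1=0, M2=0 [stuck-at-0], M3=0, M4=0, M5=0 → 0 — eliminated
Only M1 stuck-at-1 reproduces the observed 1.

M1 stuck-at-1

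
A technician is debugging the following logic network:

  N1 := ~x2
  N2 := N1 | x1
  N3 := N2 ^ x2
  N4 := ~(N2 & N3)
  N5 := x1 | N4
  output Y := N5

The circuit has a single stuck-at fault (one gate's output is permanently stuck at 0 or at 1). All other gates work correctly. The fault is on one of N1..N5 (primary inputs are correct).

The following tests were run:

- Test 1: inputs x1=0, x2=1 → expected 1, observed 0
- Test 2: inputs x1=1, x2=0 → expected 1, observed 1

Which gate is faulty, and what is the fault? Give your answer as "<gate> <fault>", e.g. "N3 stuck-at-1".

Fault-free values for test 1 (x1=0, x2=1): N1=0, N2=0, N3=1, N4=1, N5=1, giving Y=1. Observed 0.
Test 1: faults giving observed 0 are {N4 stuck-at-0, N5 stuck-at-0}.
Test 2 (x1=1, x2=0): fault-free N1=1, N2=1, N3=1, N4=0, N5=1 → 1; observed 1. Eliminates N5 stuck-at-0.
Only N4 stuck-at-0 is consistent with every test.

N4 stuck-at-0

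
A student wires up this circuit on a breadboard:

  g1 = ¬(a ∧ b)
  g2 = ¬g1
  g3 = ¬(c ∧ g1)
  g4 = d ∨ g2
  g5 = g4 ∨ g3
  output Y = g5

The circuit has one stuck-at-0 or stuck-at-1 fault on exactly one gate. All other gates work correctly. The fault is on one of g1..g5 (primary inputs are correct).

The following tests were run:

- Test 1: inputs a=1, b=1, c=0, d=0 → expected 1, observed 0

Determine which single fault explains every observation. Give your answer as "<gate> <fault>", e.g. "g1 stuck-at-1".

Fault-free values for test 1 (a=1, b=1, c=0, d=0): g1=0, g2=1, g3=1, g4=1, g5=1, giving Y=1. Observed 0.
Test 1: faults giving observed 0 are {g5 stuck-at-0}.
Only g5 stuck-at-0 is consistent with every test.

g5 stuck-at-0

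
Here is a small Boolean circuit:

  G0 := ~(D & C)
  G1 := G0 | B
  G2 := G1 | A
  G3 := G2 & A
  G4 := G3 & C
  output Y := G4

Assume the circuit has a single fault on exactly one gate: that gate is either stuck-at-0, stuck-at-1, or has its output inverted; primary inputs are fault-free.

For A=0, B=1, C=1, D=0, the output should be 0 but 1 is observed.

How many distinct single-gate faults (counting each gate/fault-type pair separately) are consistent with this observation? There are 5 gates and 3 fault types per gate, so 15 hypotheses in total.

4

Fault-free: G0=1, G1=1, G2=1, G3=0, G4=0 → 0. Observed 1.
  G0: none of the 3 fault types match ✗
  G1: none of the 3 fault types match ✗
  G2: none of the 3 fault types match ✗
  G3: stuck-at-1, inverted output ✓; others ✗
  G4: stuck-at-1, inverted output ✓; others ✗
Consistent faults: {G3 stuck-at-1, G3 inverted output, G4 stuck-at-1, G4 inverted output} — 4 in all.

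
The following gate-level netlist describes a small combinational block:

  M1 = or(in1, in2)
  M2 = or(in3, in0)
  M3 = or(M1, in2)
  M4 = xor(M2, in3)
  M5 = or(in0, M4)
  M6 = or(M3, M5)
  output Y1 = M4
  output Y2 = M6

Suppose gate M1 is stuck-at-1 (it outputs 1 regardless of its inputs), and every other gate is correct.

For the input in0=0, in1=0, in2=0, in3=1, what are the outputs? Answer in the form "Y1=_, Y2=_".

Y1=0, Y2=1

Propagate with M1 forced: M1=1 [stuck-at-1], M2=1, M3=1, M4=0, M5=0, M6=1.
So the outputs are Y1=0, Y2=1. (Without the fault they would be Y1=0, Y2=0.)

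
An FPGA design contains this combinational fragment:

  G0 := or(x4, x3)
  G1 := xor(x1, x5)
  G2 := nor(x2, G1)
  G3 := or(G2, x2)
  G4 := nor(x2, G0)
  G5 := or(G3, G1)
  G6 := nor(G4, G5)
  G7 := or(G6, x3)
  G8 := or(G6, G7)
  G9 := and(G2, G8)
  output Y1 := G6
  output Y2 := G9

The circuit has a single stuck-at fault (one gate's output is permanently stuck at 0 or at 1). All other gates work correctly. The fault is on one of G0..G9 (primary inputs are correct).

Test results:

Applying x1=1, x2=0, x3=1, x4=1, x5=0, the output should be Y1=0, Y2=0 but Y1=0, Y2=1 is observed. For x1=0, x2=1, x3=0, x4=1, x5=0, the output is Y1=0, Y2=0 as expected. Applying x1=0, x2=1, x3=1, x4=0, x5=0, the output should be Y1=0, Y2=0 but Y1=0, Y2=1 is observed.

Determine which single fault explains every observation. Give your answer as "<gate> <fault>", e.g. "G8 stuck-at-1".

G2 stuck-at-1

Fault-free values for test 1 (x1=1, x2=0, x3=1, x4=1, x5=0): G0=1, G1=1, G2=0, G3=0, G4=0, G5=1, G6=0, G7=1, G8=1, G9=0, giving Y1=0, Y2=0. Observed Y1=0, Y2=1.
Test 1: faults giving observed Y1=0, Y2=1 are {G1 stuck-at-0, G2 stuck-at-1, G9 stuck-at-1}.
Test 2 (x1=0, x2=1, x3=0, x4=1, x5=0): fault-free G0=1, G1=0, G2=0, G3=1, G4=0, G5=1, G6=0, G7=0, G8=0, G9=0 → Y1=0, Y2=0; observed Y1=0, Y2=0. Eliminates G9 stuck-at-1.
Test 3 (x1=0, x2=1, x3=1, x4=0, x5=0): fault-free G0=1, G1=0, G2=0, G3=1, G4=0, G5=1, G6=0, G7=1, G8=1, G9=0 → Y1=0, Y2=0; observed Y1=0, Y2=1. Eliminates G1 stuck-at-0.
Only G2 stuck-at-1 is consistent with every test.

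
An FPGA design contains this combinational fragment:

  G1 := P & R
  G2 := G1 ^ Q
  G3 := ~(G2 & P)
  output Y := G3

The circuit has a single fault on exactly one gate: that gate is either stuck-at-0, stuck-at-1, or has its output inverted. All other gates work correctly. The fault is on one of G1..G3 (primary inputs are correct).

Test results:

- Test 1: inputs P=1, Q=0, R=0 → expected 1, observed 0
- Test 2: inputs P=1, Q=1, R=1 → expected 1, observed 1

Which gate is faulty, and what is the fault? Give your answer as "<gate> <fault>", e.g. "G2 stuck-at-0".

G1 stuck-at-1

Fault-free values for test 1 (P=1, Q=0, R=0): G1=0, G2=0, G3=1, giving Y=1. Observed 0.
Test 1: faults giving observed 0 are {G1 stuck-at-1, G1 inverted output, G2 stuck-at-1, G2 inverted output, G3 stuck-at-0, G3 inverted output}.
Test 2 (P=1, Q=1, R=1): fault-free G1=1, G2=0, G3=1 → 1; observed 1. Eliminates G1 inverted output, G2 stuck-at-1, G2 inverted output, G3 stuck-at-0, G3 inverted output.
Only G1 stuck-at-1 is consistent with every test.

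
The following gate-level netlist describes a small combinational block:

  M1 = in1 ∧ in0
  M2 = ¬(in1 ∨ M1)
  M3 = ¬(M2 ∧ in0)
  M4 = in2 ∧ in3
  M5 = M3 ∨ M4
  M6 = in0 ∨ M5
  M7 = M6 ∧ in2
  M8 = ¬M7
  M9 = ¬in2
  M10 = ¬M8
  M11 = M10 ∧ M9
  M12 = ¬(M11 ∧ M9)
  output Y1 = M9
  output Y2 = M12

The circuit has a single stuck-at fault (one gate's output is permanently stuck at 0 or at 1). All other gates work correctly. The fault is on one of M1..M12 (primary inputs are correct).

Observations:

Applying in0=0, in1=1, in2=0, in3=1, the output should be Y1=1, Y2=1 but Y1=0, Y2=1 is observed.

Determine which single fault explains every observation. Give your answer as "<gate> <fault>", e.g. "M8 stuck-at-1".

Fault-free values for test 1 (in0=0, in1=1, in2=0, in3=1): M1=0, M2=0, M3=1, M4=0, M5=1, M6=1, M7=0, M8=1, M9=1, M10=0, M11=0, M12=1, giving Y1=1, Y2=1. Observed Y1=0, Y2=1.
Test 1: faults giving observed Y1=0, Y2=1 are {M9 stuck-at-0}.
Only M9 stuck-at-0 is consistent with every test.

M9 stuck-at-0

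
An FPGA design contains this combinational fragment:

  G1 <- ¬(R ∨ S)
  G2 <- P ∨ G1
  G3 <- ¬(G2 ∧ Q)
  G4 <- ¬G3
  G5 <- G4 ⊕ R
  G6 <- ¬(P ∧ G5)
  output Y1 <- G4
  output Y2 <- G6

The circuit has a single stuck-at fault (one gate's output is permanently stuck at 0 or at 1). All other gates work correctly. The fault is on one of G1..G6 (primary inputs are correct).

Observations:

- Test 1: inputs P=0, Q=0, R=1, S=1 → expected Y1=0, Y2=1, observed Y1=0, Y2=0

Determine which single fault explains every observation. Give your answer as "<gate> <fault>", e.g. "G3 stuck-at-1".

Fault-free values for test 1 (P=0, Q=0, R=1, S=1): G1=0, G2=0, G3=1, G4=0, G5=1, G6=1, giving Y1=0, Y2=1. Observed Y1=0, Y2=0.
Test 1: faults giving observed Y1=0, Y2=0 are {G6 stuck-at-0}.
Only G6 stuck-at-0 is consistent with every test.

G6 stuck-at-0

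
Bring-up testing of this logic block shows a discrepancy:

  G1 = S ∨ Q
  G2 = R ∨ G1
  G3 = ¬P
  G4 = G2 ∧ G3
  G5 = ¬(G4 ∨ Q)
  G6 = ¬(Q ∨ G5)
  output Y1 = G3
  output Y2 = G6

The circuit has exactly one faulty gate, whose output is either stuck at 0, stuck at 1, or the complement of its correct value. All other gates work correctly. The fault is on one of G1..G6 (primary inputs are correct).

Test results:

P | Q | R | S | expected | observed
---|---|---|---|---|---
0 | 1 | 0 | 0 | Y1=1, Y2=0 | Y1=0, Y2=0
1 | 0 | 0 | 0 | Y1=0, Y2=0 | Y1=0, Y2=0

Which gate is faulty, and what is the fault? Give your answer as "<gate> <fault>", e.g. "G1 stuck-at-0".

Fault-free values for test 1 (P=0, Q=1, R=0, S=0): G1=1, G2=1, G3=1, G4=1, G5=0, G6=0, giving Y1=1, Y2=0. Observed Y1=0, Y2=0.
Test 1: faults giving observed Y1=0, Y2=0 are {G3 stuck-at-0, G3 inverted output}.
Test 2 (P=1, Q=0, R=0, S=0): fault-free G1=0, G2=0, G3=0, G4=0, G5=1, G6=0 → Y1=0, Y2=0; observed Y1=0, Y2=0. Eliminates G3 inverted output.
Only G3 stuck-at-0 is consistent with every test.

G3 stuck-at-0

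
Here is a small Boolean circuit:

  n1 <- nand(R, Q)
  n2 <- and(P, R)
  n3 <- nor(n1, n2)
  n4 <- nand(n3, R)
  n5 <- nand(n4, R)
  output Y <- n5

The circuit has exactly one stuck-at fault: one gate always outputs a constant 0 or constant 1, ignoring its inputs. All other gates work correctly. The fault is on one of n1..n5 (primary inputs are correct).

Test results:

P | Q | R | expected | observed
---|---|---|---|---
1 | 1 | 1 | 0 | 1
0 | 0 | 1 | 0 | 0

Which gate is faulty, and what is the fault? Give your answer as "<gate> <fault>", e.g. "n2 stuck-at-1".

n2 stuck-at-0

Fault-free values for test 1 (P=1, Q=1, R=1): n1=0, n2=1, n3=0, n4=1, n5=0, giving Y=0. Observed 1.
Test 1: faults giving observed 1 are {n2 stuck-at-0, n3 stuck-at-1, n4 stuck-at-0, n5 stuck-at-1}.
Test 2 (P=0, Q=0, R=1): fault-free n1=1, n2=0, n3=0, n4=1, n5=0 → 0; observed 0. Eliminates n3 stuck-at-1, n4 stuck-at-0, n5 stuck-at-1.
Only n2 stuck-at-0 is consistent with every test.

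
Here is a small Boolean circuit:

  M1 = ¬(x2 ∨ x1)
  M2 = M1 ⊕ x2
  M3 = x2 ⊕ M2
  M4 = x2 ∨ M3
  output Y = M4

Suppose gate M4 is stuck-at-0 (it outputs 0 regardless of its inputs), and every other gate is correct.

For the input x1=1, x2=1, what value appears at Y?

0

Propagate with M4 forced: M1=0, M2=1, M3=0, M4=0 [stuck-at-0].
So Y = 0. (Without the fault it would be 1.)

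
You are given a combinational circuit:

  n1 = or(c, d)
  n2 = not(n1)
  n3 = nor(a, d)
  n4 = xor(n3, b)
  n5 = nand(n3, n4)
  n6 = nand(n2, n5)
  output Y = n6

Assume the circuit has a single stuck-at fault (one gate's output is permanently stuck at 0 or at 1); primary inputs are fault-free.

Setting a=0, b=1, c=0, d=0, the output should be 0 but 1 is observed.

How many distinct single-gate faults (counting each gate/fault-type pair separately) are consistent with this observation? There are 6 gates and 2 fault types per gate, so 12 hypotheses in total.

5

Fault-free: n1=0, n2=1, n3=1, n4=0, n5=1, n6=0 → 0. Observed 1.
  n1 stuck-at-0: output 0 ✗
  n1 stuck-at-1: output 1 ✓
  n2 stuck-at-0: output 1 ✓
  n2 stuck-at-1: output 0 ✗
  n3 stuck-at-0: output 0 ✗
  n3 stuck-at-1: output 0 ✗
  n4 stuck-at-0: output 0 ✗
  n4 stuck-at-1: output 1 ✓
  n5 stuck-at-0: output 1 ✓
  n5 stuck-at-1: output 0 ✗
  n6 stuck-at-0: output 0 ✗
  n6 stuck-at-1: output 1 ✓
Consistent faults: {n1 stuck-at-1, n2 stuck-at-0, n4 stuck-at-1, n5 stuck-at-0, n6 stuck-at-1} — 5 in all.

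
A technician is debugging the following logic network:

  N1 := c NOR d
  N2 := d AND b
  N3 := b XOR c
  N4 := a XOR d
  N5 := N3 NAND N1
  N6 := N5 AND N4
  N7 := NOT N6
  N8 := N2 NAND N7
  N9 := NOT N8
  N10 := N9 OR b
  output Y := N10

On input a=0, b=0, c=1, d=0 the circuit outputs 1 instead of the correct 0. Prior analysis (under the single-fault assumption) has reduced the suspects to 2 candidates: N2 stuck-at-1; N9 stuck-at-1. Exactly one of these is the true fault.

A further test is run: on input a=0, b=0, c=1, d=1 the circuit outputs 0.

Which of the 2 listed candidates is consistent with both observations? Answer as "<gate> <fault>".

N2 stuck-at-1

Evaluate each candidate on input a=0, b=0, c=1, d=1:
  N2 stuck-at-1: N1=0, N2=1 [stuck-at-1], N3=1, N4=1, N5=1, N6=1, N7=0, N8=1, N9=0, N10=0 → 0 — matches
  N9 stuck-at-1: N1=0, N2=0, N3=1, N4=1, N5=1, N6=1, N7=0, N8=1, N9=1 [stuck-at-1], N10=1 → 1 — eliminated
Only N2 stuck-at-1 reproduces the observed 0.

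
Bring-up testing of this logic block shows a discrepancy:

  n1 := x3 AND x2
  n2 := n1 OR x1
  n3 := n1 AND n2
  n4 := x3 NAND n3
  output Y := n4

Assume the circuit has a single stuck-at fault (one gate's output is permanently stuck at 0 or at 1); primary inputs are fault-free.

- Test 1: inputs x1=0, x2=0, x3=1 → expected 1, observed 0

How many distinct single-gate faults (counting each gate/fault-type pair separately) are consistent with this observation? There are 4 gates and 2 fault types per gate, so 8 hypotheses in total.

3

Fault-free: n1=0, n2=0, n3=0, n4=1 → 1. Observed 0.
  n1 stuck-at-0: output 1 ✗
  n1 stuck-at-1: output 0 ✓
  n2 stuck-at-0: output 1 ✗
  n2 stuck-at-1: output 1 ✗
  n3 stuck-at-0: output 1 ✗
  n3 stuck-at-1: output 0 ✓
  n4 stuck-at-0: output 0 ✓
  n4 stuck-at-1: output 1 ✗
Consistent faults: {n1 stuck-at-1, n3 stuck-at-1, n4 stuck-at-0} — 3 in all.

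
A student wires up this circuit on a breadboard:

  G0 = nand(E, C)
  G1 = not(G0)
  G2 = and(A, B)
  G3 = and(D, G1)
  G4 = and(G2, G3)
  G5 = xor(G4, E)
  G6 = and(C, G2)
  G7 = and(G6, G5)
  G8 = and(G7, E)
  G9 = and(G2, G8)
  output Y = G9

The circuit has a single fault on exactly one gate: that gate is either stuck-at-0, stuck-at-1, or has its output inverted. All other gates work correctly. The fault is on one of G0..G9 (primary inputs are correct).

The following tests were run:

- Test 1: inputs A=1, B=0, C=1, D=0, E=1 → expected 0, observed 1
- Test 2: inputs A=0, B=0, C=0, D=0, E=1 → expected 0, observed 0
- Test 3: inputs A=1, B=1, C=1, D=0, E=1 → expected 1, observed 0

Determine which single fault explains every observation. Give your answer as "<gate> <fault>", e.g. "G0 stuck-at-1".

G2 inverted output

Fault-free values for test 1 (A=1, B=0, C=1, D=0, E=1): G0=0, G1=1, G2=0, G3=0, G4=0, G5=1, G6=0, G7=0, G8=0, G9=0, giving Y=0. Observed 1.
Test 1: faults giving observed 1 are {G2 stuck-at-1, G2 inverted output, G9 stuck-at-1, G9 inverted output}.
Test 2 (A=0, B=0, C=0, D=0, E=1): fault-free G0=1, G1=0, G2=0, G3=0, G4=0, G5=1, G6=0, G7=0, G8=0, G9=0 → 0; observed 0. Eliminates G9 stuck-at-1, G9 inverted output.
Test 3 (A=1, B=1, C=1, D=0, E=1): fault-free G0=0, G1=1, G2=1, G3=0, G4=0, G5=1, G6=1, G7=1, G8=1, G9=1 → 1; observed 0. Eliminates G2 stuck-at-1.
Only G2 inverted output is consistent with every test.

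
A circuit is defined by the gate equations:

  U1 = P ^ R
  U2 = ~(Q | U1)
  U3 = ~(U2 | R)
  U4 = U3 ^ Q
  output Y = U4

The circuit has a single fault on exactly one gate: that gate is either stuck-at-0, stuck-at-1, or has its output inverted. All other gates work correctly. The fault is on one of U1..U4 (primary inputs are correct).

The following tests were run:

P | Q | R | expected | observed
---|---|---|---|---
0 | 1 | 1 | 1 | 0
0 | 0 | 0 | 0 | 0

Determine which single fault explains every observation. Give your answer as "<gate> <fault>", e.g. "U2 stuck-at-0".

U4 stuck-at-0

Fault-free values for test 1 (P=0, Q=1, R=1): U1=1, U2=0, U3=0, U4=1, giving Y=1. Observed 0.
Test 1: faults giving observed 0 are {U3 stuck-at-1, U3 inverted output, U4 stuck-at-0, U4 inverted output}.
Test 2 (P=0, Q=0, R=0): fault-free U1=0, U2=1, U3=0, U4=0 → 0; observed 0. Eliminates U3 stuck-at-1, U3 inverted output, U4 inverted output.
Only U4 stuck-at-0 is consistent with every test.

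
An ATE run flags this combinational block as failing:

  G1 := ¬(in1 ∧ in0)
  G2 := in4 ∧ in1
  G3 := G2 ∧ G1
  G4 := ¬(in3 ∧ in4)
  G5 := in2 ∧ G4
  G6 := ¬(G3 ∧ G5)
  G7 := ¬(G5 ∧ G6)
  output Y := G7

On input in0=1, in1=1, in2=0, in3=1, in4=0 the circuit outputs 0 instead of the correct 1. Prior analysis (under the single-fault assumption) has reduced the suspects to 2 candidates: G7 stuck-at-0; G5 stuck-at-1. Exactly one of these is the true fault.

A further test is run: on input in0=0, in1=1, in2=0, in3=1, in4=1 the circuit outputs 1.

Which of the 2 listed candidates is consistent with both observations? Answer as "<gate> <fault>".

G5 stuck-at-1

Evaluate each candidate on input in0=0, in1=1, in2=0, in3=1, in4=1:
  G7 stuck-at-0: G1=1, G2=1, G3=1, G4=0, G5=0, G6=1, G7=0 [stuck-at-0] → 0 — eliminated
  G5 stuck-at-1: G1=1, G2=1, G3=1, G4=0, G5=1 [stuck-at-1], G6=0, G7=1 → 1 — matches
Only G5 stuck-at-1 reproduces the observed 1.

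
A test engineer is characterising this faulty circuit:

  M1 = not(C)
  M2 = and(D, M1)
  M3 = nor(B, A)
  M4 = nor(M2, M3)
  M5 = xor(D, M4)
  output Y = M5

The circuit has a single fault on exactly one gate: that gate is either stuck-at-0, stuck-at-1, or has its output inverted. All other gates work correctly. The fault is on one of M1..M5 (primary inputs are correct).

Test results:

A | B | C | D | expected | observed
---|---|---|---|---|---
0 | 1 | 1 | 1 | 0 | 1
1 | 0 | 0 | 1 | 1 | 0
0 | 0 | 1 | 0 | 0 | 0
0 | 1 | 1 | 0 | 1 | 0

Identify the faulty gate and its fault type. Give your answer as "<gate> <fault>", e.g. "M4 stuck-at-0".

Fault-free values for test 1 (A=0, B=1, C=1, D=1): M1=0, M2=0, M3=0, M4=1, M5=0, giving Y=0. Observed 1.
Test 1: faults giving observed 1 are {M1 stuck-at-1, M1 inverted output, M2 stuck-at-1, M2 inverted output, M3 stuck-at-1, M3 inverted output, M4 stuck-at-0, M4 inverted output, M5 stuck-at-1, M5 inverted output}.
Test 2 (A=1, B=0, C=0, D=1): fault-free M1=1, M2=1, M3=0, M4=0, M5=1 → 1; observed 0. Eliminates M1 stuck-at-1, M2 stuck-at-1, M3 stuck-at-1, M3 inverted output, M4 stuck-at-0, M5 stuck-at-1.
Test 3 (A=0, B=0, C=1, D=0): fault-free M1=0, M2=0, M3=1, M4=0, M5=0 → 0; observed 0. Eliminates M4 inverted output, M5 inverted output.
Test 4 (A=0, B=1, C=1, D=0): fault-free M1=0, M2=0, M3=0, M4=1, M5=1 → 1; observed 0. Eliminates M1 inverted output.
Only M2 inverted output is consistent with every test.

M2 inverted output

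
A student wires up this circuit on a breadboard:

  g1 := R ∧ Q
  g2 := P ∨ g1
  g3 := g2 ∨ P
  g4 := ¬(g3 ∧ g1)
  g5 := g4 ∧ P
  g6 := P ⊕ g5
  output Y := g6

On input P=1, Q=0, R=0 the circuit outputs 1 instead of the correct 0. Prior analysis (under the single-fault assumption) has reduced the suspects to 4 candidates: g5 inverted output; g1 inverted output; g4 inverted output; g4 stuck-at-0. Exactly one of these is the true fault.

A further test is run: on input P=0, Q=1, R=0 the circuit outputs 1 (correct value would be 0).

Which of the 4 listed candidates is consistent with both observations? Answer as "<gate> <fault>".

g5 inverted output

Evaluate each candidate on input P=0, Q=1, R=0:
  g5 inverted output: g1=0, g2=0, g3=0, g4=1, g5=1 [inverted output], g6=1 → 1 — matches
  g1 inverted output: g1=1 [inverted output], g2=1, g3=1, g4=0, g5=0, g6=0 → 0 — eliminated
  g4 inverted output: g1=0, g2=0, g3=0, g4=0 [inverted output], g5=0, g6=0 → 0 — eliminated
  g4 stuck-at-0: g1=0, g2=0, g3=0, g4=0 [stuck-at-0], g5=0, g6=0 → 0 — eliminated
Only g5 inverted output reproduces the observed 1.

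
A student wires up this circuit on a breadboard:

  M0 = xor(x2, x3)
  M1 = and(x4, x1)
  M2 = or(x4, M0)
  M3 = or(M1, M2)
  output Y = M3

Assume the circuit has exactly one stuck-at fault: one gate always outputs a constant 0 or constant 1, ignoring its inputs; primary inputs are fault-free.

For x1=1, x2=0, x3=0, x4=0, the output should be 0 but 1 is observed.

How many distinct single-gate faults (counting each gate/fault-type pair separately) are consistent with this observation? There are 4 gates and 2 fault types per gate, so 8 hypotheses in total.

4

Fault-free: M0=0, M1=0, M2=0, M3=0 → 0. Observed 1.
  M0 stuck-at-0: output 0 ✗
  M0 stuck-at-1: output 1 ✓
  M1 stuck-at-0: output 0 ✗
  M1 stuck-at-1: output 1 ✓
  M2 stuck-at-0: output 0 ✗
  M2 stuck-at-1: output 1 ✓
  M3 stuck-at-0: output 0 ✗
  M3 stuck-at-1: output 1 ✓
Consistent faults: {M0 stuck-at-1, M1 stuck-at-1, M2 stuck-at-1, M3 stuck-at-1} — 4 in all.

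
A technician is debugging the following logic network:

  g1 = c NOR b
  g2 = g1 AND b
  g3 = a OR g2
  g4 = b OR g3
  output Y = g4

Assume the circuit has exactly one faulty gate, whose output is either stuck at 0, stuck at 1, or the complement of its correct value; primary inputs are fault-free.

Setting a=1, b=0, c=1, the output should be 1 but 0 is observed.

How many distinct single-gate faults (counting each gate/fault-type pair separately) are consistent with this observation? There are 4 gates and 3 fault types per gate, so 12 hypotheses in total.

4

Fault-free: g1=0, g2=0, g3=1, g4=1 → 1. Observed 0.
  g1 stuck-at-0: output 1 ✗
  g1 stuck-at-1: output 1 ✗
  g1 inverted output: output 1 ✗
  g2 stuck-at-0: output 1 ✗
  g2 stuck-at-1: output 1 ✗
  g2 inverted output: output 1 ✗
  g3 stuck-at-0: output 0 ✓
  g3 stuck-at-1: output 1 ✗
  g3 inverted output: output 0 ✓
  g4 stuck-at-0: output 0 ✓
  g4 stuck-at-1: output 1 ✗
  g4 inverted output: output 0 ✓
Consistent faults: {g3 stuck-at-0, g3 inverted output, g4 stuck-at-0, g4 inverted output} — 4 in all.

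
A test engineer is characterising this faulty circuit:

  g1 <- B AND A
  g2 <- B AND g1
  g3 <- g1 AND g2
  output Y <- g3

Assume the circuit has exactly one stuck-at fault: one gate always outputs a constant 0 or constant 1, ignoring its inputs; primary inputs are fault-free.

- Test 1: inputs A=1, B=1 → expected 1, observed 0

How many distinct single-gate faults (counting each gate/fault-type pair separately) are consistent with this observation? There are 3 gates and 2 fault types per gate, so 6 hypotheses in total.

3

Fault-free: g1=1, g2=1, g3=1 → 1. Observed 0.
  g1 stuck-at-0: output 0 ✓
  g1 stuck-at-1: output 1 ✗
  g2 stuck-at-0: output 0 ✓
  g2 stuck-at-1: output 1 ✗
  g3 stuck-at-0: output 0 ✓
  g3 stuck-at-1: output 1 ✗
Consistent faults: {g1 stuck-at-0, g2 stuck-at-0, g3 stuck-at-0} — 3 in all.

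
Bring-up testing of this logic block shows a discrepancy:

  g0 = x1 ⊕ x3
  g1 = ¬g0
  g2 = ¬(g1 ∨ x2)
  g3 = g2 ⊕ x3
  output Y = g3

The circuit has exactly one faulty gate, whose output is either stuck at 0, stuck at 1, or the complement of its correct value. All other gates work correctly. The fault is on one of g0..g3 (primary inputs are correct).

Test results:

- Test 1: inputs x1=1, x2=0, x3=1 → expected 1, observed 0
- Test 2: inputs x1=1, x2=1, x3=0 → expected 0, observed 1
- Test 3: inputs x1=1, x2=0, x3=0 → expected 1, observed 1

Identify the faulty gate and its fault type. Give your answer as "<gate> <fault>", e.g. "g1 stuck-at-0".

Fault-free values for test 1 (x1=1, x2=0, x3=1): g0=0, g1=1, g2=0, g3=1, giving Y=1. Observed 0.
Test 1: faults giving observed 0 are {g0 stuck-at-1, g0 inverted output, g1 stuck-at-0, g1 inverted output, g2 stuck-at-1, g2 inverted output, g3 stuck-at-0, g3 inverted output}.
Test 2 (x1=1, x2=1, x3=0): fault-free g0=1, g1=0, g2=0, g3=0 → 0; observed 1. Eliminates g0 stuck-at-1, g0 inverted output, g1 stuck-at-0, g1 inverted output, g3 stuck-at-0.
Test 3 (x1=1, x2=0, x3=0): fault-free g0=1, g1=0, g2=1, g3=1 → 1; observed 1. Eliminates g2 inverted output, g3 inverted output.
Only g2 stuck-at-1 is consistent with every test.

g2 stuck-at-1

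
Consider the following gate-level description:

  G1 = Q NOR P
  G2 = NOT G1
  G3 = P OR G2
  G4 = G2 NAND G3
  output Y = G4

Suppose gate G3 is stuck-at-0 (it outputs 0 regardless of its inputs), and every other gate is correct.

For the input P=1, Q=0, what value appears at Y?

Propagate with G3 forced: G1=0, G2=1, G3=0 [stuck-at-0], G4=1.
So Y = 1. (Without the fault it would be 0.)

1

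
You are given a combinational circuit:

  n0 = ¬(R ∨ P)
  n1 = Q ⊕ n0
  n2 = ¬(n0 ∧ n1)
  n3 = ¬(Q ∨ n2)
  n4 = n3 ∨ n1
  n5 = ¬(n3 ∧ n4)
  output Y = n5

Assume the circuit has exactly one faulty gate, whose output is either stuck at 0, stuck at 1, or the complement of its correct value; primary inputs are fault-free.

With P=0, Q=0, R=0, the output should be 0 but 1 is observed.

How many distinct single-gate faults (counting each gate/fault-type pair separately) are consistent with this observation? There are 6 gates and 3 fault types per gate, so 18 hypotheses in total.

Fault-free: n0=1, n1=1, n2=0, n3=1, n4=1, n5=0 → 0. Observed 1.
  n0: stuck-at-0, inverted output ✓; others ✗
  n1: stuck-at-0, inverted output ✓; others ✗
  n2: stuck-at-1, inverted output ✓; others ✗
  n3: stuck-at-0, inverted output ✓; others ✗
  n4: stuck-at-0, inverted output ✓; others ✗
  n5: stuck-at-1, inverted output ✓; others ✗
Consistent faults: {n0 stuck-at-0, n0 inverted output, n1 stuck-at-0, n1 inverted output, n2 stuck-at-1, n2 inverted output, n3 stuck-at-0, n3 inverted output, n4 stuck-at-0, n4 inverted output, n5 stuck-at-1, n5 inverted output} — 12 in all.

12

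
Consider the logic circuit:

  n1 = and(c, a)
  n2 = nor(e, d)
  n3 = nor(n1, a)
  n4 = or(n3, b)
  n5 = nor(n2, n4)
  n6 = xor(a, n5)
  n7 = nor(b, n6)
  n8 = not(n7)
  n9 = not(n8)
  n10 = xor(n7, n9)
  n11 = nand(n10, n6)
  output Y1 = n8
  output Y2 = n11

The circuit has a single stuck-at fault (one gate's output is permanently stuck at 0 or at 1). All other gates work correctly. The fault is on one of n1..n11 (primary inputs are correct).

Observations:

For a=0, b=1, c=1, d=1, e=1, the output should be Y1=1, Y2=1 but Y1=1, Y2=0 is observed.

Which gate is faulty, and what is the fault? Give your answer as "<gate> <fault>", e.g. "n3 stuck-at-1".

n11 stuck-at-0

Fault-free values for test 1 (a=0, b=1, c=1, d=1, e=1): n1=0, n2=0, n3=1, n4=1, n5=0, n6=0, n7=0, n8=1, n9=0, n10=0, n11=1, giving Y1=1, Y2=1. Observed Y1=1, Y2=0.
Test 1: faults giving observed Y1=1, Y2=0 are {n11 stuck-at-0}.
Only n11 stuck-at-0 is consistent with every test.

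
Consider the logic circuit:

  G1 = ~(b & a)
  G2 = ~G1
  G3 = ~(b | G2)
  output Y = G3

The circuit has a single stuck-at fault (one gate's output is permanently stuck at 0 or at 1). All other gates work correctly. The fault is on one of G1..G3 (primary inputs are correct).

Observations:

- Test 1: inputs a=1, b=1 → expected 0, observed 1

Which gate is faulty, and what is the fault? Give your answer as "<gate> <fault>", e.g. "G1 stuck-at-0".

G3 stuck-at-1

Fault-free values for test 1 (a=1, b=1): G1=0, G2=1, G3=0, giving Y=0. Observed 1.
Test 1: faults giving observed 1 are {G3 stuck-at-1}.
Only G3 stuck-at-1 is consistent with every test.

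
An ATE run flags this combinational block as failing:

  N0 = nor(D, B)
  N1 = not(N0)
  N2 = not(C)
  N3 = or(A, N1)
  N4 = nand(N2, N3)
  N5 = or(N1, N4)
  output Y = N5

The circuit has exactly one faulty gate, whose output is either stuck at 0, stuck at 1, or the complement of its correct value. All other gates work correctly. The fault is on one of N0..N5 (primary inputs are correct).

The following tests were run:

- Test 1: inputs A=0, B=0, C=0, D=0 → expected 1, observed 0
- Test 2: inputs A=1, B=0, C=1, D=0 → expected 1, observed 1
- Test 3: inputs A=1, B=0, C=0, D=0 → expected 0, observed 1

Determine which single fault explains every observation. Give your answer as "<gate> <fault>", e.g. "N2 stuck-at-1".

Fault-free values for test 1 (A=0, B=0, C=0, D=0): N0=1, N1=0, N2=1, N3=0, N4=1, N5=1, giving Y=1. Observed 0.
Test 1: faults giving observed 0 are {N3 stuck-at-1, N3 inverted output, N4 stuck-at-0, N4 inverted output, N5 stuck-at-0, N5 inverted output}.
Test 2 (A=1, B=0, C=1, D=0): fault-free N0=1, N1=0, N2=0, N3=1, N4=1, N5=1 → 1; observed 1. Eliminates N4 stuck-at-0, N4 inverted output, N5 stuck-at-0, N5 inverted output.
Test 3 (A=1, B=0, C=0, D=0): fault-free N0=1, N1=0, N2=1, N3=1, N4=0, N5=0 → 0; observed 1. Eliminates N3 stuck-at-1.
Only N3 inverted output is consistent with every test.

N3 inverted output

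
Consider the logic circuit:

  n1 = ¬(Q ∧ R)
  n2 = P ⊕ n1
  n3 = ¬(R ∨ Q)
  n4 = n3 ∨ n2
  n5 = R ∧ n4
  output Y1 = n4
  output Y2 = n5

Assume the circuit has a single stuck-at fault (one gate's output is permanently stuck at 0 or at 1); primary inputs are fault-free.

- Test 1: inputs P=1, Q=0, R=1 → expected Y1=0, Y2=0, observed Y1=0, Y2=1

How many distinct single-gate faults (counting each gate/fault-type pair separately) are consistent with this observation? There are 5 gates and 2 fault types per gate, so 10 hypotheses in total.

Fault-free: n1=1, n2=0, n3=0, n4=0, n5=0 → Y1=0, Y2=0. Observed Y1=0, Y2=1.
  n1 stuck-at-0: output Y1=1, Y2=1 ✗
  n1 stuck-at-1: output Y1=0, Y2=0 ✗
  n2 stuck-at-0: output Y1=0, Y2=0 ✗
  n2 stuck-at-1: output Y1=1, Y2=1 ✗
  n3 stuck-at-0: output Y1=0, Y2=0 ✗
  n3 stuck-at-1: output Y1=1, Y2=1 ✗
  n4 stuck-at-0: output Y1=0, Y2=0 ✗
  n4 stuck-at-1: output Y1=1, Y2=1 ✗
  n5 stuck-at-0: output Y1=0, Y2=0 ✗
  n5 stuck-at-1: output Y1=0, Y2=1 ✓
Consistent faults: {n5 stuck-at-1} — 1 in all.

1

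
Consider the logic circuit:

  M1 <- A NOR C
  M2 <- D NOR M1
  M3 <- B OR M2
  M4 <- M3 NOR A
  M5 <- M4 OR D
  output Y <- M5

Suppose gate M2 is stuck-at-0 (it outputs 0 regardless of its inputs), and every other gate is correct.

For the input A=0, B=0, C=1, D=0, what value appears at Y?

1

Propagate with M2 forced: M1=0, M2=0 [stuck-at-0], M3=0, M4=1, M5=1.
So Y = 1. (Without the fault it would be 0.)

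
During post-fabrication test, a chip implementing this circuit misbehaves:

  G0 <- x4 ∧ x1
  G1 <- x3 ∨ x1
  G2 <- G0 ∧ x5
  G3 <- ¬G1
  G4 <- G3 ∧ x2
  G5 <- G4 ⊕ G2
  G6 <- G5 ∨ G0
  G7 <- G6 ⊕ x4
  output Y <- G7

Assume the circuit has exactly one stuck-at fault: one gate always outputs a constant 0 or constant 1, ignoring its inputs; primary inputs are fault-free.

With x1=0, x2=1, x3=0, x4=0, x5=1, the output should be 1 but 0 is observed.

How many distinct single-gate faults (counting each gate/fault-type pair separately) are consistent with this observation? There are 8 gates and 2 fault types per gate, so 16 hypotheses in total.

Fault-free: G0=0, G1=0, G2=0, G3=1, G4=1, G5=1, G6=1, G7=1 → 1. Observed 0.
  G0: none of the 2 fault types match ✗
  G1: stuck-at-1 ✓; others ✗
  G2: stuck-at-1 ✓; others ✗
  G3: stuck-at-0 ✓; others ✗
  G4: stuck-at-0 ✓; others ✗
  G5: stuck-at-0 ✓; others ✗
  G6: stuck-at-0 ✓; others ✗
  G7: stuck-at-0 ✓; others ✗
Consistent faults: {G1 stuck-at-1, G2 stuck-at-1, G3 stuck-at-0, G4 stuck-at-0, G5 stuck-at-0, G6 stuck-at-0, G7 stuck-at-0} — 7 in all.

7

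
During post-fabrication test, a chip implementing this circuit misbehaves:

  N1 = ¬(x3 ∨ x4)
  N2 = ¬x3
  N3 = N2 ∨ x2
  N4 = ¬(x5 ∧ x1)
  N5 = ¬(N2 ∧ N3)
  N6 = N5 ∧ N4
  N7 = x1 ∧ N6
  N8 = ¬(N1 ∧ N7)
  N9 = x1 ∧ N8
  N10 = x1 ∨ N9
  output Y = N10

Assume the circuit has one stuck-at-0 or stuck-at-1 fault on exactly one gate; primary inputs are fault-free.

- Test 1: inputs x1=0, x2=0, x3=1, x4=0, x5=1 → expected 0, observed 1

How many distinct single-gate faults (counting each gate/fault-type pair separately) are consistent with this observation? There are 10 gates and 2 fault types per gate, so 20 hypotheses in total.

Fault-free: N1=0, N2=0, N3=0, N4=1, N5=1, N6=1, N7=0, N8=1, N9=0, N10=0 → 0. Observed 1.
  N1: none of the 2 fault types match ✗
  N2: none of the 2 fault types match ✗
  N3: none of the 2 fault types match ✗
  N4: none of the 2 fault types match ✗
  N5: none of the 2 fault types match ✗
  N6: none of the 2 fault types match ✗
  N7: none of the 2 fault types match ✗
  N8: none of the 2 fault types match ✗
  N9: stuck-at-1 ✓; others ✗
  N10: stuck-at-1 ✓; others ✗
Consistent faults: {N9 stuck-at-1, N10 stuck-at-1} — 2 in all.

2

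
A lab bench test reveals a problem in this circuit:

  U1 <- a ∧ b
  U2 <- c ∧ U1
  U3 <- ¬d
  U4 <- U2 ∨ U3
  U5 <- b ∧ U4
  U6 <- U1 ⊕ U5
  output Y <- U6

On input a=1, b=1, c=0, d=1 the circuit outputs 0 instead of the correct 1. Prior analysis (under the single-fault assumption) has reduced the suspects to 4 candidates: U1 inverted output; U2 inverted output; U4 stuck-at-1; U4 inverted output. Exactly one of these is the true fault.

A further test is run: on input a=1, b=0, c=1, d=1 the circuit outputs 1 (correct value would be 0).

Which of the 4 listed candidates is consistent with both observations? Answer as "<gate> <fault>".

U1 inverted output

Evaluate each candidate on input a=1, b=0, c=1, d=1:
  U1 inverted output: U1=1 [inverted output], U2=1, U3=0, U4=1, U5=0, U6=1 → 1 — matches
  U2 inverted output: U1=0, U2=1 [inverted output], U3=0, U4=1, U5=0, U6=0 → 0 — eliminated
  U4 stuck-at-1: U1=0, U2=0, U3=0, U4=1 [stuck-at-1], U5=0, U6=0 → 0 — eliminated
  U4 inverted output: U1=0, U2=0, U3=0, U4=1 [inverted output], U5=0, U6=0 → 0 — eliminated
Only U1 inverted output reproduces the observed 1.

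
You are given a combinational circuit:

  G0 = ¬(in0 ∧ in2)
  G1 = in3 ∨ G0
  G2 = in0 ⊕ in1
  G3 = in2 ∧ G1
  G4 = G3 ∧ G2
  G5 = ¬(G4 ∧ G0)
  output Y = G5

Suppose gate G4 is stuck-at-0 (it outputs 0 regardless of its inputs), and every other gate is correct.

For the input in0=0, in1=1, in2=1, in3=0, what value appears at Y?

1

Propagate with G4 forced: G0=1, G1=1, G2=1, G3=1, G4=0 [stuck-at-0], G5=1.
So Y = 1. (Without the fault it would be 0.)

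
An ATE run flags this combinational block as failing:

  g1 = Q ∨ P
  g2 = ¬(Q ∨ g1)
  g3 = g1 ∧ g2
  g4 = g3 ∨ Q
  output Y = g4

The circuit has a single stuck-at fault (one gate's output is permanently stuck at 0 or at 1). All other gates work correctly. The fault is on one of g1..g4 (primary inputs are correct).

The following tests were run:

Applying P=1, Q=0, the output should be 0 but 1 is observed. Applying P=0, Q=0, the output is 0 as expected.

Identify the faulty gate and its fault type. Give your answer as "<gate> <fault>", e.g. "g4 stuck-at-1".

Fault-free values for test 1 (P=1, Q=0): g1=1, g2=0, g3=0, g4=0, giving Y=0. Observed 1.
Test 1: faults giving observed 1 are {g2 stuck-at-1, g3 stuck-at-1, g4 stuck-at-1}.
Test 2 (P=0, Q=0): fault-free g1=0, g2=1, g3=0, g4=0 → 0; observed 0. Eliminates g3 stuck-at-1, g4 stuck-at-1.
Only g2 stuck-at-1 is consistent with every test.

g2 stuck-at-1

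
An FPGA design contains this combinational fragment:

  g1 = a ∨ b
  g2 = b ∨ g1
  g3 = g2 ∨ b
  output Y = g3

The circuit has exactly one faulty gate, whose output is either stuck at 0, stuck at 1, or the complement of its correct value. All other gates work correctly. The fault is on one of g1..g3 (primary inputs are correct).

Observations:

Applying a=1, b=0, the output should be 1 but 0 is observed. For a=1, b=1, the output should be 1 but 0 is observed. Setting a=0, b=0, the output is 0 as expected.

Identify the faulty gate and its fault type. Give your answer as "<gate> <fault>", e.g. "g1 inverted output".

g3 stuck-at-0

Fault-free values for test 1 (a=1, b=0): g1=1, g2=1, g3=1, giving Y=1. Observed 0.
Test 1: faults giving observed 0 are {g1 stuck-at-0, g1 inverted output, g2 stuck-at-0, g2 inverted output, g3 stuck-at-0, g3 inverted output}.
Test 2 (a=1, b=1): fault-free g1=1, g2=1, g3=1 → 1; observed 0. Eliminates g1 stuck-at-0, g1 inverted output, g2 stuck-at-0, g2 inverted output.
Test 3 (a=0, b=0): fault-free g1=0, g2=0, g3=0 → 0; observed 0. Eliminates g3 inverted output.
Only g3 stuck-at-0 is consistent with every test.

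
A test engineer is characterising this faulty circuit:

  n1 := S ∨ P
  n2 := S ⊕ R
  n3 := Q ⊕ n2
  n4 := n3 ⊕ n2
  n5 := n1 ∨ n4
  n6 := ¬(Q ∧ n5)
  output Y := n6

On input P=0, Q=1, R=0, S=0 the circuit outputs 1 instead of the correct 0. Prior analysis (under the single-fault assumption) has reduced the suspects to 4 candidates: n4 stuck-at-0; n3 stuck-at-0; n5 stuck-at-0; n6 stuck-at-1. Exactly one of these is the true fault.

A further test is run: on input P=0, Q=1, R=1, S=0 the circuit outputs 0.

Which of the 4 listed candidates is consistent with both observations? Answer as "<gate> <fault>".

Evaluate each candidate on input P=0, Q=1, R=1, S=0:
  n4 stuck-at-0: n1=0, n2=1, n3=0, n4=0 [stuck-at-0], n5=0, n6=1 → 1 — eliminated
  n3 stuck-at-0: n1=0, n2=1, n3=0 [stuck-at-0], n4=1, n5=1, n6=0 → 0 — matches
  n5 stuck-at-0: n1=0, n2=1, n3=0, n4=1, n5=0 [stuck-at-0], n6=1 → 1 — eliminated
  n6 stuck-at-1: n1=0, n2=1, n3=0, n4=1, n5=1, n6=1 [stuck-at-1] → 1 — eliminated
Only n3 stuck-at-0 reproduces the observed 0.

n3 stuck-at-0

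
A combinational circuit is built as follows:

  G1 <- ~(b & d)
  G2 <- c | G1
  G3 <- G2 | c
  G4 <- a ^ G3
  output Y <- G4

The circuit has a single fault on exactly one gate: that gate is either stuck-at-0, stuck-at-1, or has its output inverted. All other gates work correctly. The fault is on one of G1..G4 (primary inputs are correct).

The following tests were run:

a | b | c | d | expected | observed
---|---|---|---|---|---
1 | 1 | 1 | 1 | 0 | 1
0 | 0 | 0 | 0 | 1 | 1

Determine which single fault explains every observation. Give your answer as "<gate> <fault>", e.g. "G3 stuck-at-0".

Fault-free values for test 1 (a=1, b=1, c=1, d=1): G1=0, G2=1, G3=1, G4=0, giving Y=0. Observed 1.
Test 1: faults giving observed 1 are {G3 stuck-at-0, G3 inverted output, G4 stuck-at-1, G4 inverted output}.
Test 2 (a=0, b=0, c=0, d=0): fault-free G1=1, G2=1, G3=1, G4=1 → 1; observed 1. Eliminates G3 stuck-at-0, G3 inverted output, G4 inverted output.
Only G4 stuck-at-1 is consistent with every test.

G4 stuck-at-1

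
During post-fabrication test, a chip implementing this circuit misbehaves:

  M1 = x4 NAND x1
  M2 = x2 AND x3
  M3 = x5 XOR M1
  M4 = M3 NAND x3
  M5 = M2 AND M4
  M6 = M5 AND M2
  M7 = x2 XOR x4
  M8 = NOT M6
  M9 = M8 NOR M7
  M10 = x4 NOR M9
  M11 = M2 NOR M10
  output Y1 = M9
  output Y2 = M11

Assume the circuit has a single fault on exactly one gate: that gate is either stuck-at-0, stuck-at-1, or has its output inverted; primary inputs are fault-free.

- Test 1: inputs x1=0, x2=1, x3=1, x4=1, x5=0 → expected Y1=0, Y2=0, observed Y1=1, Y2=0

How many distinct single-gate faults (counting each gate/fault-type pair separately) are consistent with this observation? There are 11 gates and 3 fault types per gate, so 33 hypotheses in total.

14

Fault-free: M1=1, M2=1, M3=1, M4=0, M5=0, M6=0, M7=0, M8=1, M9=0, M10=0, M11=0 → Y1=0, Y2=0. Observed Y1=1, Y2=0.
  M1: stuck-at-0, inverted output ✓; others ✗
  M2: none of the 3 fault types match ✗
  M3: stuck-at-0, inverted output ✓; others ✗
  M4: stuck-at-1, inverted output ✓; others ✗
  M5: stuck-at-1, inverted output ✓; others ✗
  M6: stuck-at-1, inverted output ✓; others ✗
  M7: none of the 3 fault types match ✗
  M8: stuck-at-0, inverted output ✓; others ✗
  M9: stuck-at-1, inverted output ✓; others ✗
  M10: none of the 3 fault types match ✗
  M11: none of the 3 fault types match ✗
Consistent faults: {M1 stuck-at-0, M1 inverted output, M3 stuck-at-0, M3 inverted output, M4 stuck-at-1, M4 inverted output, M5 stuck-at-1, M5 inverted output, M6 stuck-at-1, M6 inverted output, M8 stuck-at-0, M8 inverted output, M9 stuck-at-1, M9 inverted output} — 14 in all.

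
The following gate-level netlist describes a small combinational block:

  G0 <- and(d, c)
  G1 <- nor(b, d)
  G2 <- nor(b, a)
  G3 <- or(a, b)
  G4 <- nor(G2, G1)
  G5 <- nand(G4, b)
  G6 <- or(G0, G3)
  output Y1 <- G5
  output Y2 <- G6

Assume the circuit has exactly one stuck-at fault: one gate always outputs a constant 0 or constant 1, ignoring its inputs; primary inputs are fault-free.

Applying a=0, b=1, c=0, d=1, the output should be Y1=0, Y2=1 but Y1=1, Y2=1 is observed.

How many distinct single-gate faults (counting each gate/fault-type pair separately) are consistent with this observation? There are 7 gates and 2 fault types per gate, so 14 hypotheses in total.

Fault-free: G0=0, G1=0, G2=0, G3=1, G4=1, G5=0, G6=1 → Y1=0, Y2=1. Observed Y1=1, Y2=1.
  G0 stuck-at-0: output Y1=0, Y2=1 ✗
  G0 stuck-at-1: output Y1=0, Y2=1 ✗
  G1 stuck-at-0: output Y1=0, Y2=1 ✗
  G1 stuck-at-1: output Y1=1, Y2=1 ✓
  G2 stuck-at-0: output Y1=0, Y2=1 ✗
  G2 stuck-at-1: output Y1=1, Y2=1 ✓
  G3 stuck-at-0: output Y1=0, Y2=0 ✗
  G3 stuck-at-1: output Y1=0, Y2=1 ✗
  G4 stuck-at-0: output Y1=1, Y2=1 ✓
  G4 stuck-at-1: output Y1=0, Y2=1 ✗
  G5 stuck-at-0: output Y1=0, Y2=1 ✗
  G5 stuck-at-1: output Y1=1, Y2=1 ✓
  G6 stuck-at-0: output Y1=0, Y2=0 ✗
  G6 stuck-at-1: output Y1=0, Y2=1 ✗
Consistent faults: {G1 stuck-at-1, G2 stuck-at-1, G4 stuck-at-0, G5 stuck-at-1} — 4 in all.

4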